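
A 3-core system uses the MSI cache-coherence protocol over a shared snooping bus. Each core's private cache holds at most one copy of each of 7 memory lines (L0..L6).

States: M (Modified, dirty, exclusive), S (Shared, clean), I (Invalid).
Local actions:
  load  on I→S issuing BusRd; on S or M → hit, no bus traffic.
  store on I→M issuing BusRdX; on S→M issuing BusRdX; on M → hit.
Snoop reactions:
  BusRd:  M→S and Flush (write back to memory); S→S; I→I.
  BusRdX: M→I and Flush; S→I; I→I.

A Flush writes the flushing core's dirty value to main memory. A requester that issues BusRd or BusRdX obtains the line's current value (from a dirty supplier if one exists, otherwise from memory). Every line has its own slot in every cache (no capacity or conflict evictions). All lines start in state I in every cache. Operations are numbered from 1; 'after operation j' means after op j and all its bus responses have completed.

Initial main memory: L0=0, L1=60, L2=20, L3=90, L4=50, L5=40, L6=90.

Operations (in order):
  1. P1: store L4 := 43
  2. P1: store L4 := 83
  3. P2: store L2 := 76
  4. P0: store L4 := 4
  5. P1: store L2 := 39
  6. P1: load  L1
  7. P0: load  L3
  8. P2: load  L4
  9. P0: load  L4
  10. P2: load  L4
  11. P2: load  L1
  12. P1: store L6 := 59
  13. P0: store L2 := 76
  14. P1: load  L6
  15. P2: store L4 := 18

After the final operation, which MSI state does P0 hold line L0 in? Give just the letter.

state = I

1. P1: store L4 := 43  bus=[BusRdX]  L4: P0=I P1=M P2=I  mem[L4]=50
2. P1: store L4 := 83  bus=[-]  L4: P0=I P1=M P2=I  mem[L4]=50
3. P2: store L2 := 76  bus=[BusRdX]  L2: P0=I P1=I P2=M  mem[L2]=20
4. P0: store L4 := 4  bus=[BusRdX,Flush]  L4: P0=M P1=I P2=I  mem[L4]=83
5. P1: store L2 := 39  bus=[BusRdX,Flush]  L2: P0=I P1=M P2=I  mem[L2]=76
6. P1: load  L1  bus=[BusRd]  L1: P0=I P1=S P2=I  mem[L1]=60
7. P0: load  L3  bus=[BusRd]  L3: P0=S P1=I P2=I  mem[L3]=90
8. P2: load  L4  bus=[BusRd,Flush]  L4: P0=S P1=I P2=S  mem[L4]=4
9. P0: load  L4  bus=[-]  L4: P0=S P1=I P2=S  mem[L4]=4
10. P2: load  L4  bus=[-]  L4: P0=S P1=I P2=S  mem[L4]=4
11. P2: load  L1  bus=[BusRd]  L1: P0=I P1=S P2=S  mem[L1]=60
12. P1: store L6 := 59  bus=[BusRdX]  L6: P0=I P1=M P2=I  mem[L6]=90
13. P0: store L2 := 76  bus=[BusRdX,Flush]  L2: P0=M P1=I P2=I  mem[L2]=39
14. P1: load  L6  bus=[-]  L6: P0=I P1=M P2=I  mem[L6]=90
15. P2: store L4 := 18  bus=[BusRdX]  L4: P0=I P1=I P2=M  mem[L4]=4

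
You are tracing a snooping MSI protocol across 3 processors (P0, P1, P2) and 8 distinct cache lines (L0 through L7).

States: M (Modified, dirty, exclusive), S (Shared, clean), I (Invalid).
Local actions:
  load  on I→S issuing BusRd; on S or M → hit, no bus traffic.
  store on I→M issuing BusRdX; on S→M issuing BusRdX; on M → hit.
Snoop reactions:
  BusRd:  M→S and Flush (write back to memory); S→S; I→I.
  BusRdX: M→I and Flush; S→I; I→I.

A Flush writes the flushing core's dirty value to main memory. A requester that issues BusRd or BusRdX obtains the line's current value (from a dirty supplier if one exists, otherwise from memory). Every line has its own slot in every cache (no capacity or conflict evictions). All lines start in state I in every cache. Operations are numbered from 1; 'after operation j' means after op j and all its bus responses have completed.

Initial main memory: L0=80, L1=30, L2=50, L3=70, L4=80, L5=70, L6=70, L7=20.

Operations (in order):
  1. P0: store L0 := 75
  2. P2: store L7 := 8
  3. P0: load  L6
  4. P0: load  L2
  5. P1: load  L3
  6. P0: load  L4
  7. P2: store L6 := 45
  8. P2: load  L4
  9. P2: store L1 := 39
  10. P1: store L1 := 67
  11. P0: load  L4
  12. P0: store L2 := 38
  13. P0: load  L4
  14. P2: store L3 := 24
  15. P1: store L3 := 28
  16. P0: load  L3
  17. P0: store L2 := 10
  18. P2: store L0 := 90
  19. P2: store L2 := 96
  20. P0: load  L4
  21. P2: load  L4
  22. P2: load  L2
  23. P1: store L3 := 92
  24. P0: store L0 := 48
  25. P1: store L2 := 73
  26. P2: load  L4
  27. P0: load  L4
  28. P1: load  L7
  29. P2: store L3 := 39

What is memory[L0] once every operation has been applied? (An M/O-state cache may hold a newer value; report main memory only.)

memory[L0] = 90

  op1 P0: store L0 := 75 → M/I/I on L0; bus BusRdX; mem=80
  op2 P2: store L7 := 8 → I/I/M on L7; bus BusRdX; mem=20
  op3 P0: load  L6 → S/I/I on L6; bus BusRd; mem=70
  op4 P0: load  L2 → S/I/I on L2; bus BusRd; mem=50
  op5 P1: load  L3 → I/S/I on L3; bus BusRd; mem=70
  op6 P0: load  L4 → S/I/I on L4; bus BusRd; mem=80
  op7 P2: store L6 := 45 → I/I/M on L6; bus BusRdX; mem=70
  op8 P2: load  L4 → S/I/S on L4; bus BusRd; mem=80
  op9 P2: store L1 := 39 → I/I/M on L1; bus BusRdX; mem=30
  op10 P1: store L1 := 67 → I/M/I on L1; bus BusRdX Flush; mem=39
  op11 P0: load  L4 → S/I/S on L4; bus (none); mem=80
  op12 P0: store L2 := 38 → M/I/I on L2; bus BusRdX; mem=50
  op13 P0: load  L4 → S/I/S on L4; bus (none); mem=80
  op14 P2: store L3 := 24 → I/I/M on L3; bus BusRdX; mem=70
  op15 P1: store L3 := 28 → I/M/I on L3; bus BusRdX Flush; mem=24
  op16 P0: load  L3 → S/S/I on L3; bus BusRd Flush; mem=28
  op17 P0: store L2 := 10 → M/I/I on L2; bus (none); mem=50
  op18 P2: store L0 := 90 → I/I/M on L0; bus BusRdX Flush; mem=75
  op19 P2: store L2 := 96 → I/I/M on L2; bus BusRdX Flush; mem=10
  op20 P0: load  L4 → S/I/S on L4; bus (none); mem=80
  op21 P2: load  L4 → S/I/S on L4; bus (none); mem=80
  op22 P2: load  L2 → I/I/M on L2; bus (none); mem=10
  op23 P1: store L3 := 92 → I/M/I on L3; bus BusRdX; mem=28
  op24 P0: store L0 := 48 → M/I/I on L0; bus BusRdX Flush; mem=90
  op25 P1: store L2 := 73 → I/M/I on L2; bus BusRdX Flush; mem=96
  op26 P2: load  L4 → S/I/S on L4; bus (none); mem=80
  op27 P0: load  L4 → S/I/S on L4; bus (none); mem=80
  op28 P1: load  L7 → I/S/S on L7; bus BusRd Flush; mem=8
  op29 P2: store L3 := 39 → I/I/M on L3; bus BusRdX Flush; mem=92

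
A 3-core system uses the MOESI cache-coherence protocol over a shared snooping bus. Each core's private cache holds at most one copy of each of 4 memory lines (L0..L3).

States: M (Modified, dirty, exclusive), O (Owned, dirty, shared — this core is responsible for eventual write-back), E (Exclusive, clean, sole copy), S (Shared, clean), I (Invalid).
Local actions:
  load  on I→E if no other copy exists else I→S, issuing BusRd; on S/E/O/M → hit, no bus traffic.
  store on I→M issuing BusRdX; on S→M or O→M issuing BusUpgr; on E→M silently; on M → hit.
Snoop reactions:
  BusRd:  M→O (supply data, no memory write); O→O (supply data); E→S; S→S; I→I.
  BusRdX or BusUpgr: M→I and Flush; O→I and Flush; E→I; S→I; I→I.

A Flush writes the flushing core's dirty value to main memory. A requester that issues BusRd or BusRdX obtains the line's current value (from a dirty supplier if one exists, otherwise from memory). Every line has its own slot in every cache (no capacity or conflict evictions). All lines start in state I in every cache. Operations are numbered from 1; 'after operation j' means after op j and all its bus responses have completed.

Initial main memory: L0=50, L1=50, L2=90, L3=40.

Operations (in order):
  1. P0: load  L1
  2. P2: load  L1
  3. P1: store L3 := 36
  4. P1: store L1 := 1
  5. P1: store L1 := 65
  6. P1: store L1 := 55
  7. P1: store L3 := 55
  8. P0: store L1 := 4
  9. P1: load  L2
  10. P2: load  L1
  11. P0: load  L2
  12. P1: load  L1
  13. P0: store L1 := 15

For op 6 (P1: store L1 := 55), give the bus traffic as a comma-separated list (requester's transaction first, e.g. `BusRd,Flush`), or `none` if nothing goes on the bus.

bus = none

step 1: P0: load  L1  ⟶  EII  (L1)  txn=BusRd  M[L1]=50
step 2: P2: load  L1  ⟶  SIS  (L1)  txn=BusRd  M[L1]=50
step 3: P1: store L3 := 36  ⟶  IMI  (L3)  txn=BusRdX  M[L3]=40
step 4: P1: store L1 := 1  ⟶  IMI  (L1)  txn=BusRdX  M[L1]=50
step 5: P1: store L1 := 65  ⟶  IMI  (L1)  txn=∅  M[L1]=50
step 6: P1: store L1 := 55  ⟶  IMI  (L1)  txn=∅  M[L1]=50
step 7: P1: store L3 := 55  ⟶  IMI  (L3)  txn=∅  M[L3]=40
step 8: P0: store L1 := 4  ⟶  MII  (L1)  txn=BusRdX+Flush  M[L1]=55
step 9: P1: load  L2  ⟶  IEI  (L2)  txn=BusRd  M[L2]=90
step 10: P2: load  L1  ⟶  OIS  (L1)  txn=BusRd  M[L1]=55
step 11: P0: load  L2  ⟶  SSI  (L2)  txn=BusRd  M[L2]=90
step 12: P1: load  L1  ⟶  OSS  (L1)  txn=BusRd  M[L1]=55
step 13: P0: store L1 := 15  ⟶  MII  (L1)  txn=BusUpgr  M[L1]=55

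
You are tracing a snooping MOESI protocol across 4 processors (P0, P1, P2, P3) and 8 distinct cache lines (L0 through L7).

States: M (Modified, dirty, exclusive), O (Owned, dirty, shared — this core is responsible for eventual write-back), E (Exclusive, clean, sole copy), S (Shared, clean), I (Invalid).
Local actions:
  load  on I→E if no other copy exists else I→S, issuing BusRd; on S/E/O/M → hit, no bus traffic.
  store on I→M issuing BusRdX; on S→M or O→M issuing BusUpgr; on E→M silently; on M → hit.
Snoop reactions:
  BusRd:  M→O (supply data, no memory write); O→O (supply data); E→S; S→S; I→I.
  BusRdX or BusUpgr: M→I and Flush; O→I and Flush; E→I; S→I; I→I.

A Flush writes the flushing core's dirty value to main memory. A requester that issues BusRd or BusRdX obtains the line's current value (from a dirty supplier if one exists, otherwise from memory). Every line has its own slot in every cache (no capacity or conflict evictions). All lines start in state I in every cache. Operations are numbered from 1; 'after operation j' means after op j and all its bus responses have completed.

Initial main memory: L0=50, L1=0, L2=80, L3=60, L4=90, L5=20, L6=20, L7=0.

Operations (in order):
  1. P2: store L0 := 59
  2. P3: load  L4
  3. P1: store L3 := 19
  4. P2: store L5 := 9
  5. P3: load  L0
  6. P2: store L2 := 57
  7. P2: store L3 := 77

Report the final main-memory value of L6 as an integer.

1. P2: store L0 := 59  bus=[BusRdX]  L0: P0=I P1=I P2=M P3=I  mem[L0]=50
2. P3: load  L4  bus=[BusRd]  L4: P0=I P1=I P2=I P3=E  mem[L4]=90
3. P1: store L3 := 19  bus=[BusRdX]  L3: P0=I P1=M P2=I P3=I  mem[L3]=60
4. P2: store L5 := 9  bus=[BusRdX]  L5: P0=I P1=I P2=M P3=I  mem[L5]=20
5. P3: load  L0  bus=[BusRd]  L0: P0=I P1=I P2=O P3=S  mem[L0]=50
6. P2: store L2 := 57  bus=[BusRdX]  L2: P0=I P1=I P2=M P3=I  mem[L2]=80
7. P2: store L3 := 77  bus=[BusRdX,Flush]  L3: P0=I P1=I P2=M P3=I  mem[L3]=19

memory[L6] = 20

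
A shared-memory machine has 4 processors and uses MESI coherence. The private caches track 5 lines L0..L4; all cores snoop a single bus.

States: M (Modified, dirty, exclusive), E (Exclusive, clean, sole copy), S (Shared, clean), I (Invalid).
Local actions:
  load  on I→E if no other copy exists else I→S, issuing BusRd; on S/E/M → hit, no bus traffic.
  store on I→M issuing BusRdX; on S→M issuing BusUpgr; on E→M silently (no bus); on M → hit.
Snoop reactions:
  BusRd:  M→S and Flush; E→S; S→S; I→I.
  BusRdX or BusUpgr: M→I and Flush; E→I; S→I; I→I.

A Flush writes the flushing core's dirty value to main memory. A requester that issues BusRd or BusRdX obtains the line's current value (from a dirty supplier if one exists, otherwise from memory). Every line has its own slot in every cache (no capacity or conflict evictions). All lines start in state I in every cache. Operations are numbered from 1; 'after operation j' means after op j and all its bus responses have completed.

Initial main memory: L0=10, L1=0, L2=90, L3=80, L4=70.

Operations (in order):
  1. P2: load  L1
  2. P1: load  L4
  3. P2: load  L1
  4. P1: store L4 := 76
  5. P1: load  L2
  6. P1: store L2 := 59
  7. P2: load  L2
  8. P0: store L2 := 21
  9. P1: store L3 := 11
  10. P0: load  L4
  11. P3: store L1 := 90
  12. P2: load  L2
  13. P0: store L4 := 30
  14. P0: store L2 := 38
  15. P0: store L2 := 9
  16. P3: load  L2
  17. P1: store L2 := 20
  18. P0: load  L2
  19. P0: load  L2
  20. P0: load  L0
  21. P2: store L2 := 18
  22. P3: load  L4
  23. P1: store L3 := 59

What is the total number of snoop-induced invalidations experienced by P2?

[1] P2: load  L1 | P0:I, P1:I, P2:E(0), P3:I | bus: BusRd
[2] P1: load  L4 | P0:I, P1:E(70), P2:I, P3:I | bus: BusRd
[3] P2: load  L1 | P0:I, P1:I, P2:E(0), P3:I | bus: none
[4] P1: store L4 := 76 | P0:I, P1:M(76), P2:I, P3:I | bus: none
[5] P1: load  L2 | P0:I, P1:E(90), P2:I, P3:I | bus: BusRd
[6] P1: store L2 := 59 | P0:I, P1:M(59), P2:I, P3:I | bus: none
[7] P2: load  L2 | P0:I, P1:S(59), P2:S(59), P3:I | bus: BusRd,Flush
[8] P0: store L2 := 21 | P0:M(21), P1:I, P2:I, P3:I | bus: BusRdX
[9] P1: store L3 := 11 | P0:I, P1:M(11), P2:I, P3:I | bus: BusRdX
[10] P0: load  L4 | P0:S(76), P1:S(76), P2:I, P3:I | bus: BusRd,Flush
[11] P3: store L1 := 90 | P0:I, P1:I, P2:I, P3:M(90) | bus: BusRdX
[12] P2: load  L2 | P0:S(21), P1:I, P2:S(21), P3:I | bus: BusRd,Flush
[13] P0: store L4 := 30 | P0:M(30), P1:I, P2:I, P3:I | bus: BusUpgr
[14] P0: store L2 := 38 | P0:M(38), P1:I, P2:I, P3:I | bus: BusUpgr
[15] P0: store L2 := 9 | P0:M(9), P1:I, P2:I, P3:I | bus: none
[16] P3: load  L2 | P0:S(9), P1:I, P2:I, P3:S(9) | bus: BusRd,Flush
[17] P1: store L2 := 20 | P0:I, P1:M(20), P2:I, P3:I | bus: BusRdX
[18] P0: load  L2 | P0:S(20), P1:S(20), P2:I, P3:I | bus: BusRd,Flush
[19] P0: load  L2 | P0:S(20), P1:S(20), P2:I, P3:I | bus: none
[20] P0: load  L0 | P0:E(10), P1:I, P2:I, P3:I | bus: BusRd
[21] P2: store L2 := 18 | P0:I, P1:I, P2:M(18), P3:I | bus: BusRdX
[22] P3: load  L4 | P0:S(30), P1:I, P2:I, P3:S(30) | bus: BusRd,Flush
[23] P1: store L3 := 59 | P0:I, P1:M(59), P2:I, P3:I | bus: none

invalidations = 3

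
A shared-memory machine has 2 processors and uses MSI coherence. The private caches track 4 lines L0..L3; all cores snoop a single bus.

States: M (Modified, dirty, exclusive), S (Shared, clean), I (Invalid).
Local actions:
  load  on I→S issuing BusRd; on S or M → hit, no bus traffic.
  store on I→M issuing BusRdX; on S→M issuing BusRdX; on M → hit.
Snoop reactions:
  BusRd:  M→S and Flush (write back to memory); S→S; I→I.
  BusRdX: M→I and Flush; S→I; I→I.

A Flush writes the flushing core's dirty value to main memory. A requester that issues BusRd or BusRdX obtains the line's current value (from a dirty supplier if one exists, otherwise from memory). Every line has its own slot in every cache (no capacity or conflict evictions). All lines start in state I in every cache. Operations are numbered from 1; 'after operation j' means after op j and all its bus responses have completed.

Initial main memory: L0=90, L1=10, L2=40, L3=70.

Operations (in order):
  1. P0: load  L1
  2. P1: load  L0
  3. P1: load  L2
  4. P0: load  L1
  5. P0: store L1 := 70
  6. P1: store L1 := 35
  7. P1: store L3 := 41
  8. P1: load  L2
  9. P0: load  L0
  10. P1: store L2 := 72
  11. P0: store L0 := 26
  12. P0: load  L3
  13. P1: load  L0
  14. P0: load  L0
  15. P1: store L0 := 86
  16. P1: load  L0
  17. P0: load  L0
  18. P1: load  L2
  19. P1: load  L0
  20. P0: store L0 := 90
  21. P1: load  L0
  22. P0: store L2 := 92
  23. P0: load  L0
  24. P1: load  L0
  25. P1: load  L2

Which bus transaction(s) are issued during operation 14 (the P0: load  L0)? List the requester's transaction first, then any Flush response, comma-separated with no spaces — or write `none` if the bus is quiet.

  op1 P0: load  L1 → S/I on L1; bus BusRd; mem=10
  op2 P1: load  L0 → I/S on L0; bus BusRd; mem=90
  op3 P1: load  L2 → I/S on L2; bus BusRd; mem=40
  op4 P0: load  L1 → S/I on L1; bus (none); mem=10
  op5 P0: store L1 := 70 → M/I on L1; bus BusRdX; mem=10
  op6 P1: store L1 := 35 → I/M on L1; bus BusRdX Flush; mem=70
  op7 P1: store L3 := 41 → I/M on L3; bus BusRdX; mem=70
  op8 P1: load  L2 → I/S on L2; bus (none); mem=40
  op9 P0: load  L0 → S/S on L0; bus BusRd; mem=90
  op10 P1: store L2 := 72 → I/M on L2; bus BusRdX; mem=40
  op11 P0: store L0 := 26 → M/I on L0; bus BusRdX; mem=90
  op12 P0: load  L3 → S/S on L3; bus BusRd Flush; mem=41
  op13 P1: load  L0 → S/S on L0; bus BusRd Flush; mem=26
  op14 P0: load  L0 → S/S on L0; bus (none); mem=26
  op15 P1: store L0 := 86 → I/M on L0; bus BusRdX; mem=26
  op16 P1: load  L0 → I/M on L0; bus (none); mem=26
  op17 P0: load  L0 → S/S on L0; bus BusRd Flush; mem=86
  op18 P1: load  L2 → I/M on L2; bus (none); mem=40
  op19 P1: load  L0 → S/S on L0; bus (none); mem=86
  op20 P0: store L0 := 90 → M/I on L0; bus BusRdX; mem=86
  op21 P1: load  L0 → S/S on L0; bus BusRd Flush; mem=90
  op22 P0: store L2 := 92 → M/I on L2; bus BusRdX Flush; mem=72
  op23 P0: load  L0 → S/S on L0; bus (none); mem=90
  op24 P1: load  L0 → S/S on L0; bus (none); mem=90
  op25 P1: load  L2 → S/S on L2; bus BusRd Flush; mem=92

bus = none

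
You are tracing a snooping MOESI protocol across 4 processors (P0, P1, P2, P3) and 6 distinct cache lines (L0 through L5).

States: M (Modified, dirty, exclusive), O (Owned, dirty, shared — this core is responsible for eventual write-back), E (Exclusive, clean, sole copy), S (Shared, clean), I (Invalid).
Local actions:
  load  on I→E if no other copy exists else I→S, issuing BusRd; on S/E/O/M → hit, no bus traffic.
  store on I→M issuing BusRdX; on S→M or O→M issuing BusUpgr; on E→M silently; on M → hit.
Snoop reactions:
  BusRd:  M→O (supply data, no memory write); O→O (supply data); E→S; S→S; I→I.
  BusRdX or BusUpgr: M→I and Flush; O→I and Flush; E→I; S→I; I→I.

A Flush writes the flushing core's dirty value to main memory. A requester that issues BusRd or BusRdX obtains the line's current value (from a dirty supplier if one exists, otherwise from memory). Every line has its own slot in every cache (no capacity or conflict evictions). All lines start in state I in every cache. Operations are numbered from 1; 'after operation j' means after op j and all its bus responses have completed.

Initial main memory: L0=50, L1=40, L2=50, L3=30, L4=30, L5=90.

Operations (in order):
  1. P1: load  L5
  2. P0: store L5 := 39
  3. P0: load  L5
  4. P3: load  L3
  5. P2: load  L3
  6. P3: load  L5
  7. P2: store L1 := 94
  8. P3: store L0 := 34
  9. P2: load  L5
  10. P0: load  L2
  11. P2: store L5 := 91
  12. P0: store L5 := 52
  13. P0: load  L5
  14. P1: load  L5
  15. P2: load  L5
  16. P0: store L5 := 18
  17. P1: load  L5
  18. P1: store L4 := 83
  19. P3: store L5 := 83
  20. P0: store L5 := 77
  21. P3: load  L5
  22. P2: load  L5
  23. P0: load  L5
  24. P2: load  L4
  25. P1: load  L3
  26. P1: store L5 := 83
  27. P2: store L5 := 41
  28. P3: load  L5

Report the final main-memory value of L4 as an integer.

1. P1: load  L5  bus=[BusRd]  L5: P0=I P1=E P2=I P3=I  mem[L5]=90
2. P0: store L5 := 39  bus=[BusRdX]  L5: P0=M P1=I P2=I P3=I  mem[L5]=90
3. P0: load  L5  bus=[-]  L5: P0=M P1=I P2=I P3=I  mem[L5]=90
4. P3: load  L3  bus=[BusRd]  L3: P0=I P1=I P2=I P3=E  mem[L3]=30
5. P2: load  L3  bus=[BusRd]  L3: P0=I P1=I P2=S P3=S  mem[L3]=30
6. P3: load  L5  bus=[BusRd]  L5: P0=O P1=I P2=I P3=S  mem[L5]=90
7. P2: store L1 := 94  bus=[BusRdX]  L1: P0=I P1=I P2=M P3=I  mem[L1]=40
8. P3: store L0 := 34  bus=[BusRdX]  L0: P0=I P1=I P2=I P3=M  mem[L0]=50
9. P2: load  L5  bus=[BusRd]  L5: P0=O P1=I P2=S P3=S  mem[L5]=90
10. P0: load  L2  bus=[BusRd]  L2: P0=E P1=I P2=I P3=I  mem[L2]=50
11. P2: store L5 := 91  bus=[BusUpgr,Flush]  L5: P0=I P1=I P2=M P3=I  mem[L5]=39
12. P0: store L5 := 52  bus=[BusRdX,Flush]  L5: P0=M P1=I P2=I P3=I  mem[L5]=91
13. P0: load  L5  bus=[-]  L5: P0=M P1=I P2=I P3=I  mem[L5]=91
14. P1: load  L5  bus=[BusRd]  L5: P0=O P1=S P2=I P3=I  mem[L5]=91
15. P2: load  L5  bus=[BusRd]  L5: P0=O P1=S P2=S P3=I  mem[L5]=91
16. P0: store L5 := 18  bus=[BusUpgr]  L5: P0=M P1=I P2=I P3=I  mem[L5]=91
17. P1: load  L5  bus=[BusRd]  L5: P0=O P1=S P2=I P3=I  mem[L5]=91
18. P1: store L4 := 83  bus=[BusRdX]  L4: P0=I P1=M P2=I P3=I  mem[L4]=30
19. P3: store L5 := 83  bus=[BusRdX,Flush]  L5: P0=I P1=I P2=I P3=M  mem[L5]=18
20. P0: store L5 := 77  bus=[BusRdX,Flush]  L5: P0=M P1=I P2=I P3=I  mem[L5]=83
21. P3: load  L5  bus=[BusRd]  L5: P0=O P1=I P2=I P3=S  mem[L5]=83
22. P2: load  L5  bus=[BusRd]  L5: P0=O P1=I P2=S P3=S  mem[L5]=83
23. P0: load  L5  bus=[-]  L5: P0=O P1=I P2=S P3=S  mem[L5]=83
24. P2: load  L4  bus=[BusRd]  L4: P0=I P1=O P2=S P3=I  mem[L4]=30
25. P1: load  L3  bus=[BusRd]  L3: P0=I P1=S P2=S P3=S  mem[L3]=30
26. P1: store L5 := 83  bus=[BusRdX,Flush]  L5: P0=I P1=M P2=I P3=I  mem[L5]=77
27. P2: store L5 := 41  bus=[BusRdX,Flush]  L5: P0=I P1=I P2=M P3=I  mem[L5]=83
28. P3: load  L5  bus=[BusRd]  L5: P0=I P1=I P2=O P3=S  mem[L5]=83

memory[L4] = 30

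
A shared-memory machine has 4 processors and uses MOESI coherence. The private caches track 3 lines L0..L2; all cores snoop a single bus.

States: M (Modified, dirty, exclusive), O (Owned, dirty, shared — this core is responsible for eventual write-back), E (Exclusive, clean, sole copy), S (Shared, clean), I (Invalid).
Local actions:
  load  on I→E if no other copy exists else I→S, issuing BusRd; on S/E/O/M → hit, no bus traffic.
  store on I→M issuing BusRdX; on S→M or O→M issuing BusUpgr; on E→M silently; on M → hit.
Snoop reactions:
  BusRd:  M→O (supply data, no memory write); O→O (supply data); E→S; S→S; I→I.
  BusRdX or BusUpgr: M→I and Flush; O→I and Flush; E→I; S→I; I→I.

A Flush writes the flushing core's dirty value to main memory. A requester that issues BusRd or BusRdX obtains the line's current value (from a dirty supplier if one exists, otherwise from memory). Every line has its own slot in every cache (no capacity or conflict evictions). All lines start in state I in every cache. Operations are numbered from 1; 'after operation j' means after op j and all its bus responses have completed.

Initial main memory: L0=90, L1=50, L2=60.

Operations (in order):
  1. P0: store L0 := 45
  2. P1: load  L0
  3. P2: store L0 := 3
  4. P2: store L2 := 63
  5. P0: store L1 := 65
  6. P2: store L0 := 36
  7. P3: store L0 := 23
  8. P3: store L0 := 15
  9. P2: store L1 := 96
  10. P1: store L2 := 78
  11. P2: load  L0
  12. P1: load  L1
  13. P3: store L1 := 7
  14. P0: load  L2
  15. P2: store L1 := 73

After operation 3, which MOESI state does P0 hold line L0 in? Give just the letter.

1. P0: store L0 := 45  bus=[BusRdX]  L0: P0=M P1=I P2=I P3=I  mem[L0]=90
2. P1: load  L0  bus=[BusRd]  L0: P0=O P1=S P2=I P3=I  mem[L0]=90
3. P2: store L0 := 3  bus=[BusRdX,Flush]  L0: P0=I P1=I P2=M P3=I  mem[L0]=45
4. P2: store L2 := 63  bus=[BusRdX]  L2: P0=I P1=I P2=M P3=I  mem[L2]=60
5. P0: store L1 := 65  bus=[BusRdX]  L1: P0=M P1=I P2=I P3=I  mem[L1]=50
6. P2: store L0 := 36  bus=[-]  L0: P0=I P1=I P2=M P3=I  mem[L0]=45
7. P3: store L0 := 23  bus=[BusRdX,Flush]  L0: P0=I P1=I P2=I P3=M  mem[L0]=36
8. P3: store L0 := 15  bus=[-]  L0: P0=I P1=I P2=I P3=M  mem[L0]=36
9. P2: store L1 := 96  bus=[BusRdX,Flush]  L1: P0=I P1=I P2=M P3=I  mem[L1]=65
10. P1: store L2 := 78  bus=[BusRdX,Flush]  L2: P0=I P1=M P2=I P3=I  mem[L2]=63
11. P2: load  L0  bus=[BusRd]  L0: P0=I P1=I P2=S P3=O  mem[L0]=36
12. P1: load  L1  bus=[BusRd]  L1: P0=I P1=S P2=O P3=I  mem[L1]=65
13. P3: store L1 := 7  bus=[BusRdX,Flush]  L1: P0=I P1=I P2=I P3=M  mem[L1]=96
14. P0: load  L2  bus=[BusRd]  L2: P0=S P1=O P2=I P3=I  mem[L2]=63
15. P2: store L1 := 73  bus=[BusRdX,Flush]  L1: P0=I P1=I P2=M P3=I  mem[L1]=7

state = I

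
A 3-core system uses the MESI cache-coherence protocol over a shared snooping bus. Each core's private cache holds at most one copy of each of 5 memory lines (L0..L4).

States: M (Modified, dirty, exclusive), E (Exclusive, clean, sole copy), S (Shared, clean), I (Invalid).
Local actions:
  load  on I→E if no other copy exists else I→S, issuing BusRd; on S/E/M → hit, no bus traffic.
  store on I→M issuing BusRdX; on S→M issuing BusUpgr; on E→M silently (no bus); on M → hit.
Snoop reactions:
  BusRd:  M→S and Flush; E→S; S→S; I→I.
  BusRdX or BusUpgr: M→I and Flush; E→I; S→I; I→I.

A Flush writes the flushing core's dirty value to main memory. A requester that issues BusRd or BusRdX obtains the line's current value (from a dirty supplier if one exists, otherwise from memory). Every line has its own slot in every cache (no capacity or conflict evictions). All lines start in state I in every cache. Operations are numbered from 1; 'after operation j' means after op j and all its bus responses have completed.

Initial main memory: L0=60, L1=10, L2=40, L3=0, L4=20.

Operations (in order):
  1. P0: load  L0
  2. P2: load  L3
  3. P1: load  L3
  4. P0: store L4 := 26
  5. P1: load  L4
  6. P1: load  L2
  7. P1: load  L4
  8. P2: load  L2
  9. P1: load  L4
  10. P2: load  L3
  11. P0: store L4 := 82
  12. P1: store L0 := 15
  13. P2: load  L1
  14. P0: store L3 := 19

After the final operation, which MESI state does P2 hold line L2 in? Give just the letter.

state = S

1. P0: load  L0  bus=[BusRd]  L0: P0=E P1=I P2=I  mem[L0]=60
2. P2: load  L3  bus=[BusRd]  L3: P0=I P1=I P2=E  mem[L3]=0
3. P1: load  L3  bus=[BusRd]  L3: P0=I P1=S P2=S  mem[L3]=0
4. P0: store L4 := 26  bus=[BusRdX]  L4: P0=M P1=I P2=I  mem[L4]=20
5. P1: load  L4  bus=[BusRd,Flush]  L4: P0=S P1=S P2=I  mem[L4]=26
6. P1: load  L2  bus=[BusRd]  L2: P0=I P1=E P2=I  mem[L2]=40
7. P1: load  L4  bus=[-]  L4: P0=S P1=S P2=I  mem[L4]=26
8. P2: load  L2  bus=[BusRd]  L2: P0=I P1=S P2=S  mem[L2]=40
9. P1: load  L4  bus=[-]  L4: P0=S P1=S P2=I  mem[L4]=26
10. P2: load  L3  bus=[-]  L3: P0=I P1=S P2=S  mem[L3]=0
11. P0: store L4 := 82  bus=[BusUpgr]  L4: P0=M P1=I P2=I  mem[L4]=26
12. P1: store L0 := 15  bus=[BusRdX]  L0: P0=I P1=M P2=I  mem[L0]=60
13. P2: load  L1  bus=[BusRd]  L1: P0=I P1=I P2=E  mem[L1]=10
14. P0: store L3 := 19  bus=[BusRdX]  L3: P0=M P1=I P2=I  mem[L3]=0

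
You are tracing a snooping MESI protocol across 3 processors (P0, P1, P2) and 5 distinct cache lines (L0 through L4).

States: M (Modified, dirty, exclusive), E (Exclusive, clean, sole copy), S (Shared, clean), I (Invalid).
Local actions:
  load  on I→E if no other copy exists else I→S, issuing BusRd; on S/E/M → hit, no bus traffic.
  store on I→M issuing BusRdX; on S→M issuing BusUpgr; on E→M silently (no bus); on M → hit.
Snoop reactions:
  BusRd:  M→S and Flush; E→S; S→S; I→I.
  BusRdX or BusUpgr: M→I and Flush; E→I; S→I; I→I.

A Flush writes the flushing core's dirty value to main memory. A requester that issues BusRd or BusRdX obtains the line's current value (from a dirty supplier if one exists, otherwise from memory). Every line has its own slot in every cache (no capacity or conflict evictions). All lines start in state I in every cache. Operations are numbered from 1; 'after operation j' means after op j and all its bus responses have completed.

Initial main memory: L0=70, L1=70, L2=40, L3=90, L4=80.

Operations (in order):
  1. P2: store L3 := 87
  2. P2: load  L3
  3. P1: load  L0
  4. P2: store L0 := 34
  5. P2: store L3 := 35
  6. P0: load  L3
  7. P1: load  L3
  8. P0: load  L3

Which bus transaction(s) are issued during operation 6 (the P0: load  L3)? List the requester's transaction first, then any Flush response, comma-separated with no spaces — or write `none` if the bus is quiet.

  op1 P2: store L3 := 87 → I/I/M on L3; bus BusRdX; mem=90
  op2 P2: load  L3 → I/I/M on L3; bus (none); mem=90
  op3 P1: load  L0 → I/E/I on L0; bus BusRd; mem=70
  op4 P2: store L0 := 34 → I/I/M on L0; bus BusRdX; mem=70
  op5 P2: store L3 := 35 → I/I/M on L3; bus (none); mem=90
  op6 P0: load  L3 → S/I/S on L3; bus BusRd Flush; mem=35
  op7 P1: load  L3 → S/S/S on L3; bus BusRd; mem=35
  op8 P0: load  L3 → S/S/S on L3; bus (none); mem=35

bus = BusRd,Flush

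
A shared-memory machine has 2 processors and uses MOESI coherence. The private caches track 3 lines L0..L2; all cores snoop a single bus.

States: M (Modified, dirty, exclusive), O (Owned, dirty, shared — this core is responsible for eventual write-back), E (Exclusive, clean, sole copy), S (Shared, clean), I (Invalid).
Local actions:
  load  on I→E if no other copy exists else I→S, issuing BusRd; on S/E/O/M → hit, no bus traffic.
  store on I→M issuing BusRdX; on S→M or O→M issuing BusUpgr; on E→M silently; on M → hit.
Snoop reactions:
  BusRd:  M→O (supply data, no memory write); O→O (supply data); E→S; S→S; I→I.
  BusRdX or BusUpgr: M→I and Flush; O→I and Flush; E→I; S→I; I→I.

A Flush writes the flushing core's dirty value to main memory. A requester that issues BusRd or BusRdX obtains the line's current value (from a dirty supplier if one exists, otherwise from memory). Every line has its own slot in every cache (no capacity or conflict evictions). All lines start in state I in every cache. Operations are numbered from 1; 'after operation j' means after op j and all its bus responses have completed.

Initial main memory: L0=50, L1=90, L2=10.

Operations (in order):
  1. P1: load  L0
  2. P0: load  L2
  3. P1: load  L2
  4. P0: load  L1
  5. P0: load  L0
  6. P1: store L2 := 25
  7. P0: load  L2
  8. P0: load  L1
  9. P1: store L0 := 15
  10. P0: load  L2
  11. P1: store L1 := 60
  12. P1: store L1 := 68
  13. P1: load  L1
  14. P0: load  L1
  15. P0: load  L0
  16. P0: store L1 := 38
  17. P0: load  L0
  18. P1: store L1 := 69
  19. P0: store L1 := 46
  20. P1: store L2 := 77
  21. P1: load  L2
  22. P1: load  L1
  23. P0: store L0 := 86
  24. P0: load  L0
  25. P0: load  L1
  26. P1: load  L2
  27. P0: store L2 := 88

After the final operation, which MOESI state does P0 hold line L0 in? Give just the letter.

1. P1: load  L0  bus=[BusRd]  L0: P0=I P1=E  mem[L0]=50
2. P0: load  L2  bus=[BusRd]  L2: P0=E P1=I  mem[L2]=10
3. P1: load  L2  bus=[BusRd]  L2: P0=S P1=S  mem[L2]=10
4. P0: load  L1  bus=[BusRd]  L1: P0=E P1=I  mem[L1]=90
5. P0: load  L0  bus=[BusRd]  L0: P0=S P1=S  mem[L0]=50
6. P1: store L2 := 25  bus=[BusUpgr]  L2: P0=I P1=M  mem[L2]=10
7. P0: load  L2  bus=[BusRd]  L2: P0=S P1=O  mem[L2]=10
8. P0: load  L1  bus=[-]  L1: P0=E P1=I  mem[L1]=90
9. P1: store L0 := 15  bus=[BusUpgr]  L0: P0=I P1=M  mem[L0]=50
10. P0: load  L2  bus=[-]  L2: P0=S P1=O  mem[L2]=10
11. P1: store L1 := 60  bus=[BusRdX]  L1: P0=I P1=M  mem[L1]=90
12. P1: store L1 := 68  bus=[-]  L1: P0=I P1=M  mem[L1]=90
13. P1: load  L1  bus=[-]  L1: P0=I P1=M  mem[L1]=90
14. P0: load  L1  bus=[BusRd]  L1: P0=S P1=O  mem[L1]=90
15. P0: load  L0  bus=[BusRd]  L0: P0=S P1=O  mem[L0]=50
16. P0: store L1 := 38  bus=[BusUpgr,Flush]  L1: P0=M P1=I  mem[L1]=68
17. P0: load  L0  bus=[-]  L0: P0=S P1=O  mem[L0]=50
18. P1: store L1 := 69  bus=[BusRdX,Flush]  L1: P0=I P1=M  mem[L1]=38
19. P0: store L1 := 46  bus=[BusRdX,Flush]  L1: P0=M P1=I  mem[L1]=69
20. P1: store L2 := 77  bus=[BusUpgr]  L2: P0=I P1=M  mem[L2]=10
21. P1: load  L2  bus=[-]  L2: P0=I P1=M  mem[L2]=10
22. P1: load  L1  bus=[BusRd]  L1: P0=O P1=S  mem[L1]=69
23. P0: store L0 := 86  bus=[BusUpgr,Flush]  L0: P0=M P1=I  mem[L0]=15
24. P0: load  L0  bus=[-]  L0: P0=M P1=I  mem[L0]=15
25. P0: load  L1  bus=[-]  L1: P0=O P1=S  mem[L1]=69
26. P1: load  L2  bus=[-]  L2: P0=I P1=M  mem[L2]=10
27. P0: store L2 := 88  bus=[BusRdX,Flush]  L2: P0=M P1=I  mem[L2]=77

state = M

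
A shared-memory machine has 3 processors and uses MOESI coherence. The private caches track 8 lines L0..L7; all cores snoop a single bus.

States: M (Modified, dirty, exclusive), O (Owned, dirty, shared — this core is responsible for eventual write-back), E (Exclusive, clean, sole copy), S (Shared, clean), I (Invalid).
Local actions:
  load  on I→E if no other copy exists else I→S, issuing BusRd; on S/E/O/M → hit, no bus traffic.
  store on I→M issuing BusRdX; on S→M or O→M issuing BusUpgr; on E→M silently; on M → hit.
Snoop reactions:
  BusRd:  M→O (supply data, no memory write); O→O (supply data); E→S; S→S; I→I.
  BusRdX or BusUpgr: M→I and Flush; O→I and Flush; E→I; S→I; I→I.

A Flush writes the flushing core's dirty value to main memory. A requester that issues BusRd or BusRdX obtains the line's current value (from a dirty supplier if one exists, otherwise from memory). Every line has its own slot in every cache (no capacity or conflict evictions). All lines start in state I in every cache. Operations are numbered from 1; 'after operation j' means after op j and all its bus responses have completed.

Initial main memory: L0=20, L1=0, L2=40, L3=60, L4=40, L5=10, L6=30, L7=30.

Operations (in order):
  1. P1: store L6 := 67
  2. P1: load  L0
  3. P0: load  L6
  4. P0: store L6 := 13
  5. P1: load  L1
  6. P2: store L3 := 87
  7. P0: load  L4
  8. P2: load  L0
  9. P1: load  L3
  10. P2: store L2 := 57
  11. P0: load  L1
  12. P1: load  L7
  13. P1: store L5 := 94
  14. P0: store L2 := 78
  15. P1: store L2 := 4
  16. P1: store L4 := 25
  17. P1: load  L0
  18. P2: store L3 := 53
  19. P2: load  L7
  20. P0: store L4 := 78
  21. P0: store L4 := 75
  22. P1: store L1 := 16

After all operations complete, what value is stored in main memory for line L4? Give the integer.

memory[L4] = 25

[1] P1: store L6 := 67 | P0:I, P1:M(67), P2:I | bus: BusRdX
[2] P1: load  L0 | P0:I, P1:E(20), P2:I | bus: BusRd
[3] P0: load  L6 | P0:S(67), P1:O(67), P2:I | bus: BusRd
[4] P0: store L6 := 13 | P0:M(13), P1:I, P2:I | bus: BusUpgr,Flush
[5] P1: load  L1 | P0:I, P1:E(0), P2:I | bus: BusRd
[6] P2: store L3 := 87 | P0:I, P1:I, P2:M(87) | bus: BusRdX
[7] P0: load  L4 | P0:E(40), P1:I, P2:I | bus: BusRd
[8] P2: load  L0 | P0:I, P1:S(20), P2:S(20) | bus: BusRd
[9] P1: load  L3 | P0:I, P1:S(87), P2:O(87) | bus: BusRd
[10] P2: store L2 := 57 | P0:I, P1:I, P2:M(57) | bus: BusRdX
[11] P0: load  L1 | P0:S(0), P1:S(0), P2:I | bus: BusRd
[12] P1: load  L7 | P0:I, P1:E(30), P2:I | bus: BusRd
[13] P1: store L5 := 94 | P0:I, P1:M(94), P2:I | bus: BusRdX
[14] P0: store L2 := 78 | P0:M(78), P1:I, P2:I | bus: BusRdX,Flush
[15] P1: store L2 := 4 | P0:I, P1:M(4), P2:I | bus: BusRdX,Flush
[16] P1: store L4 := 25 | P0:I, P1:M(25), P2:I | bus: BusRdX
[17] P1: load  L0 | P0:I, P1:S(20), P2:S(20) | bus: none
[18] P2: store L3 := 53 | P0:I, P1:I, P2:M(53) | bus: BusUpgr
[19] P2: load  L7 | P0:I, P1:S(30), P2:S(30) | bus: BusRd
[20] P0: store L4 := 78 | P0:M(78), P1:I, P2:I | bus: BusRdX,Flush
[21] P0: store L4 := 75 | P0:M(75), P1:I, P2:I | bus: none
[22] P1: store L1 := 16 | P0:I, P1:M(16), P2:I | bus: BusUpgr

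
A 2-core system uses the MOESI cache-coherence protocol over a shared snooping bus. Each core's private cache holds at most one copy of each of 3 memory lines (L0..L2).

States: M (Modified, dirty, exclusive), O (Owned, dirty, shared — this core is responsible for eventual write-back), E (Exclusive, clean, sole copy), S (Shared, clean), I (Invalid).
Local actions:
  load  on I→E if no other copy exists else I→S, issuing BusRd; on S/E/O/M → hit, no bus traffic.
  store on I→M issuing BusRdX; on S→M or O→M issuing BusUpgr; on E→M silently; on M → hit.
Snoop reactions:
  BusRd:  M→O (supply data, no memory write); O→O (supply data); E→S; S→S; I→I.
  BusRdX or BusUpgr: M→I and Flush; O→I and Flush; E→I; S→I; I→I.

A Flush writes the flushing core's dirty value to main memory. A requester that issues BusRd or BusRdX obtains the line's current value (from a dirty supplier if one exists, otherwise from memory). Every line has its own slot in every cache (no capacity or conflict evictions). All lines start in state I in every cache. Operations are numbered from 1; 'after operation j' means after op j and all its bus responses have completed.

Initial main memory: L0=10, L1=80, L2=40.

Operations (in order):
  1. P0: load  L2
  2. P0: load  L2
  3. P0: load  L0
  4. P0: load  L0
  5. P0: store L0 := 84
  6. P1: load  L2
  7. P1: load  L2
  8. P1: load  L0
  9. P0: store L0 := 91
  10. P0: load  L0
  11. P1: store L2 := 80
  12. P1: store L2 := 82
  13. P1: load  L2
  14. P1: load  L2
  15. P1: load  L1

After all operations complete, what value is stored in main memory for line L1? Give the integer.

1. P0: load  L2  bus=[BusRd]  L2: P0=E P1=I  mem[L2]=40
2. P0: load  L2  bus=[-]  L2: P0=E P1=I  mem[L2]=40
3. P0: load  L0  bus=[BusRd]  L0: P0=E P1=I  mem[L0]=10
4. P0: load  L0  bus=[-]  L0: P0=E P1=I  mem[L0]=10
5. P0: store L0 := 84  bus=[-]  L0: P0=M P1=I  mem[L0]=10
6. P1: load  L2  bus=[BusRd]  L2: P0=S P1=S  mem[L2]=40
7. P1: load  L2  bus=[-]  L2: P0=S P1=S  mem[L2]=40
8. P1: load  L0  bus=[BusRd]  L0: P0=O P1=S  mem[L0]=10
9. P0: store L0 := 91  bus=[BusUpgr]  L0: P0=M P1=I  mem[L0]=10
10. P0: load  L0  bus=[-]  L0: P0=M P1=I  mem[L0]=10
11. P1: store L2 := 80  bus=[BusUpgr]  L2: P0=I P1=M  mem[L2]=40
12. P1: store L2 := 82  bus=[-]  L2: P0=I P1=M  mem[L2]=40
13. P1: load  L2  bus=[-]  L2: P0=I P1=M  mem[L2]=40
14. P1: load  L2  bus=[-]  L2: P0=I P1=M  mem[L2]=40
15. P1: load  L1  bus=[BusRd]  L1: P0=I P1=E  mem[L1]=80

memory[L1] = 80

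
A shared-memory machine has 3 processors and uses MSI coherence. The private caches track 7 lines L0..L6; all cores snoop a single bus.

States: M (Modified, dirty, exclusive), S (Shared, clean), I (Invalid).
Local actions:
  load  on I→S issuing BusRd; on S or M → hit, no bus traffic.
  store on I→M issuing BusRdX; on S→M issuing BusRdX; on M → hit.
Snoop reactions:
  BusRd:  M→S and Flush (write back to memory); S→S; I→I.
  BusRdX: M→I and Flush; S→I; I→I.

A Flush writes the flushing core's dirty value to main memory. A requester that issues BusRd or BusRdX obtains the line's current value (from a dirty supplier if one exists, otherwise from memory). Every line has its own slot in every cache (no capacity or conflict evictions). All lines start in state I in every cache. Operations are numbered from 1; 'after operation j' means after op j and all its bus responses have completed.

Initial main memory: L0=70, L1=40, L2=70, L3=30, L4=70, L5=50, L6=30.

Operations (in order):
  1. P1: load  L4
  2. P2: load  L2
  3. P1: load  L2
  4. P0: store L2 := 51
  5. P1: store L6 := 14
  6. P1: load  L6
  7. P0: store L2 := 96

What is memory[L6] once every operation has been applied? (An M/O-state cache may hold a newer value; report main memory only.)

memory[L6] = 30

step 1: P1: load  L4  ⟶  ISI  (L4)  txn=BusRd  M[L4]=70
step 2: P2: load  L2  ⟶  IIS  (L2)  txn=BusRd  M[L2]=70
step 3: P1: load  L2  ⟶  ISS  (L2)  txn=BusRd  M[L2]=70
step 4: P0: store L2 := 51  ⟶  MII  (L2)  txn=BusRdX  M[L2]=70
step 5: P1: store L6 := 14  ⟶  IMI  (L6)  txn=BusRdX  M[L6]=30
step 6: P1: load  L6  ⟶  IMI  (L6)  txn=∅  M[L6]=30
step 7: P0: store L2 := 96  ⟶  MII  (L2)  txn=∅  M[L2]=70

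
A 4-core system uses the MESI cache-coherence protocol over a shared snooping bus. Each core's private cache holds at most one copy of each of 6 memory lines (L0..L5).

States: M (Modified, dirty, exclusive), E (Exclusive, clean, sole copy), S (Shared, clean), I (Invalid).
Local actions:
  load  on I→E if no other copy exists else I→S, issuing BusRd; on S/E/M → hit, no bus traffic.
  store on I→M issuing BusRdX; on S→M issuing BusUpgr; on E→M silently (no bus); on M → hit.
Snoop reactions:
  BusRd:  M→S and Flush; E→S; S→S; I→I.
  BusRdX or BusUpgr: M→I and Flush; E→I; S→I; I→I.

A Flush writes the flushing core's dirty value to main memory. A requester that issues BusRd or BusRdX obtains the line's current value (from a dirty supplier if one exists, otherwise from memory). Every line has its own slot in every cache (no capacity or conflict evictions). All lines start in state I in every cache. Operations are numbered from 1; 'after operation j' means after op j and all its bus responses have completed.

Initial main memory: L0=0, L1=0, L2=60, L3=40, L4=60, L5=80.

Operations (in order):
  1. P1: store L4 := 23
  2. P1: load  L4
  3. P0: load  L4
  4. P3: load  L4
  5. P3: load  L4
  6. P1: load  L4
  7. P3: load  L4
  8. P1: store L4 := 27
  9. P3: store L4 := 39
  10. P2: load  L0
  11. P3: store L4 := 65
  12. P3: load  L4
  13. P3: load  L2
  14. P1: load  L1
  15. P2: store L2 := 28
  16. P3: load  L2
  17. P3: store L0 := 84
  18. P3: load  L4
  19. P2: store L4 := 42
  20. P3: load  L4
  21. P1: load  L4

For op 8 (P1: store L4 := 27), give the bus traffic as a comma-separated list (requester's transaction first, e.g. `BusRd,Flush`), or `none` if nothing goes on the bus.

bus = BusUpgr

step 1: P1: store L4 := 23  ⟶  IMII  (L4)  txn=BusRdX  M[L4]=60
step 2: P1: load  L4  ⟶  IMII  (L4)  txn=∅  M[L4]=60
step 3: P0: load  L4  ⟶  SSII  (L4)  txn=BusRd+Flush  M[L4]=23
step 4: P3: load  L4  ⟶  SSIS  (L4)  txn=BusRd  M[L4]=23
step 5: P3: load  L4  ⟶  SSIS  (L4)  txn=∅  M[L4]=23
step 6: P1: load  L4  ⟶  SSIS  (L4)  txn=∅  M[L4]=23
step 7: P3: load  L4  ⟶  SSIS  (L4)  txn=∅  M[L4]=23
step 8: P1: store L4 := 27  ⟶  IMII  (L4)  txn=BusUpgr  M[L4]=23
step 9: P3: store L4 := 39  ⟶  IIIM  (L4)  txn=BusRdX+Flush  M[L4]=27
step 10: P2: load  L0  ⟶  IIEI  (L0)  txn=BusRd  M[L0]=0
step 11: P3: store L4 := 65  ⟶  IIIM  (L4)  txn=∅  M[L4]=27
step 12: P3: load  L4  ⟶  IIIM  (L4)  txn=∅  M[L4]=27
step 13: P3: load  L2  ⟶  IIIE  (L2)  txn=BusRd  M[L2]=60
step 14: P1: load  L1  ⟶  IEII  (L1)  txn=BusRd  M[L1]=0
step 15: P2: store L2 := 28  ⟶  IIMI  (L2)  txn=BusRdX  M[L2]=60
step 16: P3: load  L2  ⟶  IISS  (L2)  txn=BusRd+Flush  M[L2]=28
step 17: P3: store L0 := 84  ⟶  IIIM  (L0)  txn=BusRdX  M[L0]=0
step 18: P3: load  L4  ⟶  IIIM  (L4)  txn=∅  M[L4]=27
step 19: P2: store L4 := 42  ⟶  IIMI  (L4)  txn=BusRdX+Flush  M[L4]=65
step 20: P3: load  L4  ⟶  IISS  (L4)  txn=BusRd+Flush  M[L4]=42
step 21: P1: load  L4  ⟶  ISSS  (L4)  txn=BusRd  M[L4]=42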